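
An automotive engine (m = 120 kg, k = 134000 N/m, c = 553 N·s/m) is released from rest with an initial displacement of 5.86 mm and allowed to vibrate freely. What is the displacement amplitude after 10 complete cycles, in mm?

ζ = c/(2√(km)) = 553/(2√(134000 × 120)) = 553/8020 = 0.06895.
Logarithmic decrement δ = 2πζ/√(1 − ζ²) = 2π × 0.06895/√(1 − 0.00475) = 0.4343.
After n cycles, x_n/x₀ = e^(−nδ), so x_10 = 5.86 × e^(−10 × 0.4343) = 5.86 × 0.01300 = 0.07618 mm.

0.0762 mm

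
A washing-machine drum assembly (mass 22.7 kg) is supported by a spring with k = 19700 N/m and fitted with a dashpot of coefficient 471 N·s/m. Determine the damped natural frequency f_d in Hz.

ω_n = √(k/m) = √(19700/22.7) = 29.46 rad/s.
Critical damping c_c = 2√(k·m) = 2√(19700 × 22.7) = 1337 N·s/m, so ζ = c/c_c = 471/1337 = 0.3522.
ω_d = ω_n√(1 − ζ²) = 29.46 × √(1 − 0.124) = 27.57 rad/s.
f_d = ω_d/(2π) = 4.388 Hz.

4.39 Hz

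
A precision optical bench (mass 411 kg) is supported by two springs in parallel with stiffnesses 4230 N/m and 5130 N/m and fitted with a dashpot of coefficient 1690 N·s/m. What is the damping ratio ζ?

Parallel springs add: k_eq = 4230 + 5130 = 9360 N/m.
ω_n = √(k_eq/m) = √(9360/411) = 4.772 rad/s.
Critical damping c_c = 2√(k_eq·m) = 2√(9360 × 411) = 3923 N·s/m, so ζ = c/c_c = 1690/3923 = 0.4308.

0.431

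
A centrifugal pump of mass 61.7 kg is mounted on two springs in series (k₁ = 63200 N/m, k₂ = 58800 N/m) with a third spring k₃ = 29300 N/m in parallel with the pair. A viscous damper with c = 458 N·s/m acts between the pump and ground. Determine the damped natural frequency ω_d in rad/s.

Series pair: k_s = k₁k₂/(k₁+k₂) = (63200)(58800)/(63200 + 58800) = 30460 N/m. In parallel with k₃: k_eq = 30460 + 29300 = 59760 N/m.
ω_n = √(k_eq/m) = √(59760/61.7) = 31.12 rad/s.
Critical damping c_c = 2√(k_eq·m) = 2√(59760 × 61.7) = 3840 N·s/m, so ζ = c/c_c = 458/3840 = 0.1193.
ω_d = ω_n√(1 − ζ²) = 31.12 × √(1 − 0.0142) = 30.90 rad/s.

30.9 rad/s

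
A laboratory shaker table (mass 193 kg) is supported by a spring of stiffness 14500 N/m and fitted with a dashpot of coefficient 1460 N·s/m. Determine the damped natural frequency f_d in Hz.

1.24 Hz

ω_n = √(k/m) = √(14500/193) = 8.668 rad/s.
Critical damping c_c = 2√(k·m) = 2√(14500 × 193) = 3346 N·s/m, so ζ = c/c_c = 1460/3346 = 0.4364.
ω_d = ω_n√(1 − ζ²) = 8.668 × √(1 − 0.190) = 7.799 rad/s.
f_d = ω_d/(2π) = 1.241 Hz.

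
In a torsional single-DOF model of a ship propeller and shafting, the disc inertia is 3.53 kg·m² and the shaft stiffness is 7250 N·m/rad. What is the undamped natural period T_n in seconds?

0.139 s

ω_n = √(k_t/J) = √(7250/3.53) = √2054 = 45.32 rad/s.
T_n = 2π/ω_n = 6.283/45.32 = 0.1386 s.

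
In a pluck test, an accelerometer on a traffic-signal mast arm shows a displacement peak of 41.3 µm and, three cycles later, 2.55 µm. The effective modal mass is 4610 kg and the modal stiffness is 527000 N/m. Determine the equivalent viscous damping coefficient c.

Logarithmic decrement δ = (1/n)·ln(x₀/x_n) = (1/3)·ln(41.3/2.55) = (1/3)·ln(16.20) = 0.9283.
ζ = δ/√(4π² + δ²) = 0.9283/√(39.48 + 0.862) = 0.9283/6.351 = 0.1462.
c = ζ · 2√(km) = 0.1462 × 2√(527000 × 4610) = 0.1462 × 98580 = 14410 N·s/m.

14400 N·s/m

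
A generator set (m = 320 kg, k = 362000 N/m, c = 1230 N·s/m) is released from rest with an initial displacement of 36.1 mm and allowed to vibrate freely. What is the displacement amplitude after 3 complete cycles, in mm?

12.3 mm

ζ = c/(2√(km)) = 1230/(2√(362000 × 320)) = 1230/21530 = 0.05714.
Logarithmic decrement δ = 2πζ/√(1 − ζ²) = 2π × 0.05714/√(1 − 0.00327) = 0.3596.
After n cycles, x_n/x₀ = e^(−nδ), so x_3 = 36.1 × e^(−3 × 0.3596) = 36.1 × 0.3400 = 12.27 mm.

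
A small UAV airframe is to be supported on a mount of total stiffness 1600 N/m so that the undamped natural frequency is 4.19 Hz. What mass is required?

ω_n = 2πf_n = 2π × 4.19 = 26.33 rad/s.
m = k/ω_n² = 1600/26.33² = 1600/693.1 = 2.309 kg.

2.31 kg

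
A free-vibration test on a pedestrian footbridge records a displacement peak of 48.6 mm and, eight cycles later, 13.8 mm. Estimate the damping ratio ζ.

Logarithmic decrement δ = (1/n)·ln(x₀/x_n) = (1/8)·ln(48.6/13.8) = (1/8)·ln(3.522) = 0.1574.
ζ = δ/√(4π² + δ²) = 0.1574/√(39.48 + 0.0248) = 0.1574/6.285 = 0.02504.

0.0250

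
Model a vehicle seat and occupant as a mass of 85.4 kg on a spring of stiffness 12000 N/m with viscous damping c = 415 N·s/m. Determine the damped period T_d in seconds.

0.542 s

ω_n = √(k/m) = √(12000/85.4) = 11.85 rad/s.
Critical damping c_c = 2√(k·m) = 2√(12000 × 85.4) = 2025 N·s/m, so ζ = c/c_c = 415/2025 = 0.2050.
ω_d = ω_n√(1 − ζ²) = 11.85 × √(1 − 0.0420) = 11.60 rad/s.
T_d = 2π/ω_d = 0.5416 s.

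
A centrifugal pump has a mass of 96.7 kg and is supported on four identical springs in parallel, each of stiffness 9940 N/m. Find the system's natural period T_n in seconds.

0.310 s

Parallel springs add: k_eq = 4 × 9940 = 39760 N/m.
ω_n = √(k_eq/m) = √(39760/96.7) = √411.2 = 20.28 rad/s.
T_n = 2π/ω_n = 6.283/20.28 = 0.3099 s.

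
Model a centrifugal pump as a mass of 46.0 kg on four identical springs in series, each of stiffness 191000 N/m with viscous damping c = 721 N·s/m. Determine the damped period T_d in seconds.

Series springs: 1/k_eq = 4/191000, so k_eq = 191000/4 = 47750 N/m.
ω_n = √(k_eq/m) = √(47750/46.0) = 32.22 rad/s.
Critical damping c_c = 2√(k_eq·m) = 2√(47750 × 46.0) = 2964 N·s/m, so ζ = c/c_c = 721/2964 = 0.2432.
ω_d = ω_n√(1 − ζ²) = 32.22 × √(1 − 0.0592) = 31.25 rad/s.
T_d = 2π/ω_d = 0.2011 s.

0.201 s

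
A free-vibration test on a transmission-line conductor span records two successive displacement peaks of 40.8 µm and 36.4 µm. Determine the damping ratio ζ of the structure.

Logarithmic decrement δ = (1/n)·ln(x₀/x_n) = (1/1)·ln(40.8/36.4) = (1/1)·ln(1.121) = 0.1141.
ζ = δ/√(4π² + δ²) = 0.1141/√(39.48 + 0.0130) = 0.1141/6.284 = 0.01816.

0.0182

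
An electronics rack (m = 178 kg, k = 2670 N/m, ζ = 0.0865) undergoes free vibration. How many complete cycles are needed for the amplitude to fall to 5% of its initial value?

Logarithmic decrement δ = 2πζ/√(1 − ζ²) = 2π × 0.08650/√(1 − 0.00748) = 0.5455.
x_n/x₀ = e^(−nδ) ≤ 0.05; take ln: n ≥ ln(1/0.05)/δ = 2.996/0.5455 = 5.491.
So 6 complete cycles are required.

6 cycles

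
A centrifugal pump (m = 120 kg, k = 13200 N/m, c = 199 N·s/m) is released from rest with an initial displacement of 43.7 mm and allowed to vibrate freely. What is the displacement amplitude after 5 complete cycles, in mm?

ζ = c/(2√(km)) = 199/(2√(13200 × 120)) = 199/2517 = 0.07906.
Logarithmic decrement δ = 2πζ/√(1 − ζ²) = 2π × 0.07906/√(1 − 0.00625) = 0.4983.
After n cycles, x_n/x₀ = e^(−nδ), so x_5 = 43.7 × e^(−5 × 0.4983) = 43.7 × 0.08279 = 3.618 mm.

3.62 mm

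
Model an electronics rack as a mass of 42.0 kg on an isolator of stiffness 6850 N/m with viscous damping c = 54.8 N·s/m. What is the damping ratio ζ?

ω_n = √(k/m) = √(6850/42.0) = 12.77 rad/s.
Critical damping c_c = 2√(k·m) = 2√(6850 × 42.0) = 1073 N·s/m, so ζ = c/c_c = 54.8/1073 = 0.05108.

0.0511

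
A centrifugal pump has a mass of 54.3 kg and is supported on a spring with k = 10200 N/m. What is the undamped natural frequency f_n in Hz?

2.18 Hz

ω_n = √(k/m) = √(10200/54.3) = √187.8 = 13.71 rad/s.
f_n = ω_n/(2π) = 13.71/6.283 = 2.181 Hz.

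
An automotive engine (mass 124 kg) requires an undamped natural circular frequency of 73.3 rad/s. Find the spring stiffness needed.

666000 N/m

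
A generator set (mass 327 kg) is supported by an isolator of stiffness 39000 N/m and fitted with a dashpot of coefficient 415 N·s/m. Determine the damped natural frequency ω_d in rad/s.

10.9 rad/s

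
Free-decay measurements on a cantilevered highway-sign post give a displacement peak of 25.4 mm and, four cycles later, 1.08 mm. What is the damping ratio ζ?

0.125

Logarithmic decrement δ = (1/n)·ln(x₀/x_n) = (1/4)·ln(25.4/1.08) = (1/4)·ln(23.52) = 0.7894.
ζ = δ/√(4π² + δ²) = 0.7894/√(39.48 + 0.623) = 0.7894/6.333 = 0.1247.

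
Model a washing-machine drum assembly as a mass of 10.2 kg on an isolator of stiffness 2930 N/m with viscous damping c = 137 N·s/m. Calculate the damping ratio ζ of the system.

0.396

ω_n = √(k/m) = √(2930/10.2) = 16.95 rad/s.
Critical damping c_c = 2√(k·m) = 2√(2930 × 10.2) = 345.8 N·s/m, so ζ = c/c_c = 137/345.8 = 0.3962.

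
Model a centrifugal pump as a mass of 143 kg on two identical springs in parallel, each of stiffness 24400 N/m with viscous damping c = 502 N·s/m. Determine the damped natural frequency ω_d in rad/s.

18.4 rad/s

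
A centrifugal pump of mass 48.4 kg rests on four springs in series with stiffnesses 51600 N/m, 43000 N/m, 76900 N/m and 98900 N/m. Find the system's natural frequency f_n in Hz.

Series springs: 1/k_eq = 1/51600 + 1/43000 + 1/76900 + 1/98900 = 6.575×10^-5, so k_eq = 15210 N/m.
ω_n = √(k_eq/m) = √(15210/48.4) = √314.2 = 17.73 rad/s.
f_n = ω_n/(2π) = 17.73/6.283 = 2.821 Hz.

2.82 Hz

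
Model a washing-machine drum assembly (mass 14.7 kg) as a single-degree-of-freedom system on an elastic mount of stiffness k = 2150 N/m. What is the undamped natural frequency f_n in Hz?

ω_n = √(k/m) = √(2150/14.7) = √146.3 = 12.09 rad/s.
f_n = ω_n/(2π) = 12.09/6.283 = 1.925 Hz.

1.92 Hz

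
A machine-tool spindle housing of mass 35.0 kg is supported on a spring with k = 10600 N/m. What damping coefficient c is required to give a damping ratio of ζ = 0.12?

146 N·s/m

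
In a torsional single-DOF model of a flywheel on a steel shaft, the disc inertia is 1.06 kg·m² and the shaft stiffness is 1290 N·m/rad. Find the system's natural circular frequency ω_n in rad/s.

ω_n = √(k_t/J) = √(1290/1.06) = √1217 = 34.89 rad/s.

34.9 rad/s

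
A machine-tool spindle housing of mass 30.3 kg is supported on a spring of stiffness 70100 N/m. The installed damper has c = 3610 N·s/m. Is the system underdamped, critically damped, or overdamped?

c_c = 2√(k·m) = 2915 N·s/m; ζ = c/c_c = 3610/2915 = 1.24.
Since ζ > 1 the system is overdamped.

overdamped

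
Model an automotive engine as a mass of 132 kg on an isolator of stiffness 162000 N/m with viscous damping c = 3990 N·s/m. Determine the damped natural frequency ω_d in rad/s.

ω_n = √(k/m) = √(162000/132) = 35.03 rad/s.
Critical damping c_c = 2√(k·m) = 2√(162000 × 132) = 9249 N·s/m, so ζ = c/c_c = 3990/9249 = 0.4314.
ω_d = ω_n√(1 − ζ²) = 35.03 × √(1 − 0.186) = 31.60 rad/s.

31.6 rad/s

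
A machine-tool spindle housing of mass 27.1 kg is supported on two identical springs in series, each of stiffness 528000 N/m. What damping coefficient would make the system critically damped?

5350 N·s/m

Series springs: 1/k_eq = 2/528000, so k_eq = 528000/2 = 264000 N/m.
c_c = 2√(k_eq·m) = 2√(264000 × 27.1) = 2 × 2675 = 5350 N·s/m.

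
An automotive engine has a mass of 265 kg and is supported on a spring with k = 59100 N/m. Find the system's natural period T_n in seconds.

0.421 s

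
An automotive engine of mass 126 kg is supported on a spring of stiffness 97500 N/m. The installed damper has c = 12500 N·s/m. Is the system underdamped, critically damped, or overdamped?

overdamped

c_c = 2√(k·m) = 7010 N·s/m; ζ = c/c_c = 12500/7010 = 1.78.
Since ζ > 1 the system is overdamped.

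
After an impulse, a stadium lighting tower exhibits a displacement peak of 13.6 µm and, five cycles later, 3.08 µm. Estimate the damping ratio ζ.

Logarithmic decrement δ = (1/n)·ln(x₀/x_n) = (1/5)·ln(13.6/3.08) = (1/5)·ln(4.416) = 0.2970.
ζ = δ/√(4π² + δ²) = 0.2970/√(39.48 + 0.0882) = 0.2970/6.290 = 0.04722.

0.0472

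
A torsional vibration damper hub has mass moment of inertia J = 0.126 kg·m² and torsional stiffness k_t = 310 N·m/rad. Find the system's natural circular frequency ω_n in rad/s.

ω_n = √(k_t/J) = √(310/0.126) = √2460 = 49.60 rad/s.

49.6 rad/s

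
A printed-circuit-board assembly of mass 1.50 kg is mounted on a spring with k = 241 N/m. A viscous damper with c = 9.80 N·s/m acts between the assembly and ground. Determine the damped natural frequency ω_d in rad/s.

ω_n = √(k/m) = √(241.0/1.50) = 12.68 rad/s.
Critical damping c_c = 2√(k·m) = 2√(241.0 × 1.50) = 38.03 N·s/m, so ζ = c/c_c = 9.80/38.03 = 0.2577.
ω_d = ω_n√(1 − ζ²) = 12.68 × √(1 − 0.0664) = 12.25 rad/s.

12.2 rad/s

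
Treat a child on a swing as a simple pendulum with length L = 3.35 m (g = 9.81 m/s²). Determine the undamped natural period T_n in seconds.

3.67 s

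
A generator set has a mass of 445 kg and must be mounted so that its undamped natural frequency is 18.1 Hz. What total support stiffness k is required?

ω_n = 2πf_n = 2π × 18.1 = 113.7 rad/s.
k = m·ω_n² = 445 × 113.7² = 445 × 12930 = 5755000 N/m.

5760000 N/m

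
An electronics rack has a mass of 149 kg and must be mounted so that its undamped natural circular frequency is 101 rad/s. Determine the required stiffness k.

1520000 N/m

k = m·ω_n² = 149 × 101.0² = 149 × 10200 = 1520000 N/m.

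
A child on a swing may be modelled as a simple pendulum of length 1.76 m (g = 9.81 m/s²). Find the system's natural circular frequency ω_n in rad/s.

For a simple pendulum ω_n = √(g/L) = √(9.81/1.76) = √5.574 = 2.361 rad/s.

2.36 rad/s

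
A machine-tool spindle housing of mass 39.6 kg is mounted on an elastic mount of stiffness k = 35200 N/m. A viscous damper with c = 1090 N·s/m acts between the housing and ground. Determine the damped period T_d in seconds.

ω_n = √(k/m) = √(35200/39.6) = 29.81 rad/s.
Critical damping c_c = 2√(k·m) = 2√(35200 × 39.6) = 2361 N·s/m, so ζ = c/c_c = 1090/2361 = 0.4616.
ω_d = ω_n√(1 − ζ²) = 29.81 × √(1 − 0.213) = 26.45 rad/s.
T_d = 2π/ω_d = 0.2376 s.

0.238 s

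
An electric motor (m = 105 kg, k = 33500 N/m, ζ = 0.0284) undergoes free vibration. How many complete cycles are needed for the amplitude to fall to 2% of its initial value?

Logarithmic decrement δ = 2πζ/√(1 − ζ²) = 2π × 0.02840/√(1 − 0.000807) = 0.1785.
x_n/x₀ = e^(−nδ) ≤ 0.02; take ln: n ≥ ln(1/0.02)/δ = 3.912/0.1785 = 21.91.
So 22 complete cycles are required.

22 cycles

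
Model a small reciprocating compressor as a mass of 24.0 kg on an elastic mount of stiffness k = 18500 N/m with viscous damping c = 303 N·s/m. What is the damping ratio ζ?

0.227

ω_n = √(k/m) = √(18500/24.0) = 27.76 rad/s.
Critical damping c_c = 2√(k·m) = 2√(18500 × 24.0) = 1333 N·s/m, so ζ = c/c_c = 303/1333 = 0.2274.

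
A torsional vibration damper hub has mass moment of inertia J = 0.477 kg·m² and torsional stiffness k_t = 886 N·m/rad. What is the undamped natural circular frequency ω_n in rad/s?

ω_n = √(k_t/J) = √(886/0.477) = √1857 = 43.10 rad/s.

43.1 rad/s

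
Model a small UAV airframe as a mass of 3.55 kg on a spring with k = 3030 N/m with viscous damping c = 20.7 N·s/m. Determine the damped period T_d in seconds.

0.216 s

ω_n = √(k/m) = √(3030/3.55) = 29.22 rad/s.
Critical damping c_c = 2√(k·m) = 2√(3030 × 3.55) = 207.4 N·s/m, so ζ = c/c_c = 20.7/207.4 = 0.09979.
ω_d = ω_n√(1 − ζ²) = 29.22 × √(1 − 0.00996) = 29.07 rad/s.
T_d = 2π/ω_d = 0.2161 s.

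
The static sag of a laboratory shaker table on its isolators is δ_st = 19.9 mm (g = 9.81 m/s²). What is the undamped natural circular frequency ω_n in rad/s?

22.2 rad/s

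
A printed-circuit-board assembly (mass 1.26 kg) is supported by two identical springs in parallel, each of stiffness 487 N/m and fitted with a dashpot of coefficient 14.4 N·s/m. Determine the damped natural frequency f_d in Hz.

4.33 Hz

Parallel springs add: k_eq = 2 × 487 = 974.0 N/m.
ω_n = √(k_eq/m) = √(974.0/1.26) = 27.80 rad/s.
Critical damping c_c = 2√(k_eq·m) = 2√(974.0 × 1.26) = 70.06 N·s/m, so ζ = c/c_c = 14.4/70.06 = 0.2055.
ω_d = ω_n√(1 − ζ²) = 27.80 × √(1 − 0.0422) = 27.21 rad/s.
f_d = ω_d/(2π) = 4.331 Hz.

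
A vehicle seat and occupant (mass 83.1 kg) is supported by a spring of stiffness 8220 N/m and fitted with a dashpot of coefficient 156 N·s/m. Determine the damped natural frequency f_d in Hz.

ω_n = √(k/m) = √(8220/83.1) = 9.946 rad/s.
Critical damping c_c = 2√(k·m) = 2√(8220 × 83.1) = 1653 N·s/m, so ζ = c/c_c = 156/1653 = 0.09438.
ω_d = ω_n√(1 − ζ²) = 9.946 × √(1 − 0.00891) = 9.901 rad/s.
f_d = ω_d/(2π) = 1.576 Hz.

1.58 Hz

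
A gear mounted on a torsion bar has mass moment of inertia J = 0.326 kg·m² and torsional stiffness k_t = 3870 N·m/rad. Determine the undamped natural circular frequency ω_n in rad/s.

ω_n = √(k_t/J) = √(3870/0.326) = √11870 = 109.0 rad/s.

109 rad/s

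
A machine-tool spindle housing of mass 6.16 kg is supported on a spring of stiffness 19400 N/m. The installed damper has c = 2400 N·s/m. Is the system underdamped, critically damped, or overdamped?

c_c = 2√(k·m) = 691.4 N·s/m; ζ = c/c_c = 2400/691.4 = 3.47.
Since ζ > 1 the system is overdamped.

overdamped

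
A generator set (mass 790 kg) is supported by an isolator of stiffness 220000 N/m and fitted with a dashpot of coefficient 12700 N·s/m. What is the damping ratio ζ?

ω_n = √(k/m) = √(220000/790) = 16.69 rad/s.
Critical damping c_c = 2√(k·m) = 2√(220000 × 790) = 26370 N·s/m, so ζ = c/c_c = 12700/26370 = 0.4817.

0.482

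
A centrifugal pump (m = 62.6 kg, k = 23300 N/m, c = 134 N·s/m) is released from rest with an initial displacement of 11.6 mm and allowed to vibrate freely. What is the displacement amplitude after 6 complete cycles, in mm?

ζ = c/(2√(km)) = 134/(2√(23300 × 62.6)) = 134/2415 = 0.05548.
Logarithmic decrement δ = 2πζ/√(1 − ζ²) = 2π × 0.05548/√(1 − 0.00308) = 0.3491.
After n cycles, x_n/x₀ = e^(−nδ), so x_6 = 11.6 × e^(−6 × 0.3491) = 11.6 × 0.1231 = 1.428 mm.

1.43 mm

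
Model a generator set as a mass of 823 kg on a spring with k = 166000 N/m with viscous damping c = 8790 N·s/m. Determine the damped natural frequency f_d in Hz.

ω_n = √(k/m) = √(166000/823) = 14.20 rad/s.
Critical damping c_c = 2√(k·m) = 2√(166000 × 823) = 23380 N·s/m, so ζ = c/c_c = 8790/23380 = 0.3760.
ω_d = ω_n√(1 − ζ²) = 14.20 × √(1 − 0.141) = 13.16 rad/s.
f_d = ω_d/(2π) = 2.094 Hz.

2.09 Hz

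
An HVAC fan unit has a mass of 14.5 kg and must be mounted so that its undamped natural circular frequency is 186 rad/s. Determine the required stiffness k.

502000 N/m

k = m·ω_n² = 14.5 × 186.0² = 14.5 × 34600 = 501600 N/m.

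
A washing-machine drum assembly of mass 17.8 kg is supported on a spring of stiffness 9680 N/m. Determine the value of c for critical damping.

c_c = 2√(k·m) = 2√(9680 × 17.8) = 2 × 415.1 = 830.2 N·s/m.

830 N·s/m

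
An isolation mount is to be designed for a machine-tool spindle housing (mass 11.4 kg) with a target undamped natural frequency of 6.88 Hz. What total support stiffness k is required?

ω_n = 2πf_n = 2π × 6.88 = 43.23 rad/s.
k = m·ω_n² = 11.4 × 43.23² = 11.4 × 1869 = 21300 N/m.

21300 N/m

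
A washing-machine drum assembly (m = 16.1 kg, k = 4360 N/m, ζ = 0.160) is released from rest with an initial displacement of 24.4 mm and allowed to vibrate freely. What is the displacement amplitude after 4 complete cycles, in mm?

Logarithmic decrement δ = 2πζ/√(1 − ζ²) = 2π × 0.1600/√(1 − 0.0256) = 1.018.
After n cycles, x_n/x₀ = e^(−nδ), so x_4 = 24.4 × e^(−4 × 1.018) = 24.4 × 0.01701 = 0.4151 mm.

0.415 mm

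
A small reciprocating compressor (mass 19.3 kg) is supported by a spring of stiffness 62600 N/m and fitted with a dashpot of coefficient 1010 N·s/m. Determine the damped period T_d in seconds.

ω_n = √(k/m) = √(62600/19.3) = 56.95 rad/s.
Critical damping c_c = 2√(k·m) = 2√(62600 × 19.3) = 2198 N·s/m, so ζ = c/c_c = 1010/2198 = 0.4594.
ω_d = ω_n√(1 − ζ²) = 56.95 × √(1 − 0.211) = 50.59 rad/s.
T_d = 2π/ω_d = 0.1242 s.

0.124 s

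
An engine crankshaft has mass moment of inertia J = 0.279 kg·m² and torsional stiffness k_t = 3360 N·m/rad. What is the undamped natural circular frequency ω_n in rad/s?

ω_n = √(k_t/J) = √(3360/0.279) = √12040 = 109.7 rad/s.

110 rad/s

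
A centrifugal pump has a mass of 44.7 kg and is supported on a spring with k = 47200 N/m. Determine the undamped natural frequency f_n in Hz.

ω_n = √(k/m) = √(47200/44.7) = √1056 = 32.50 rad/s.
f_n = ω_n/(2π) = 32.50/6.283 = 5.172 Hz.

5.17 Hz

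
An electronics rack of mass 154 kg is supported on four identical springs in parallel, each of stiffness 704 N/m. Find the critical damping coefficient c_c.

Parallel springs add: k_eq = 4 × 704 = 2816 N/m.
c_c = 2√(k_eq·m) = 2√(2816 × 154) = 2 × 658.5 = 1317 N·s/m.

1320 N·s/m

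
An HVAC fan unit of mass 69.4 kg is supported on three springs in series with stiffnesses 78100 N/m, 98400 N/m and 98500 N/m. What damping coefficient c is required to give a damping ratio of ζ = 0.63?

1820 N·s/m

Series springs: 1/k_eq = 1/78100 + 1/98400 + 1/98500 = 3.312×10^-5, so k_eq = 30190 N/m.
c_c = 2√(k_eq·m) = 2√(30190 × 69.4) = 2895 N·s/m.
c = ζ·c_c = 0.63 × 2895 = 1824 N·s/m.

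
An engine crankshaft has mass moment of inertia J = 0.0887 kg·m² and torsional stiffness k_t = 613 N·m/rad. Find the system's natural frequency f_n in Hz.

13.2 Hz

ω_n = √(k_t/J) = √(613/0.0887) = √6911 = 83.13 rad/s.
f_n = ω_n/(2π) = 83.13/6.283 = 13.23 Hz.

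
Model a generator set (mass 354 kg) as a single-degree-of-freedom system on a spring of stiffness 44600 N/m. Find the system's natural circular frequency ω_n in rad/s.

11.2 rad/s

ω_n = √(k/m) = √(44600/354) = √126.0 = 11.22 rad/s.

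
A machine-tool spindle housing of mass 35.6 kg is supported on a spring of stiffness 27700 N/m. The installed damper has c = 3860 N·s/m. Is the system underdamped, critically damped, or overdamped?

c_c = 2√(k·m) = 1986 N·s/m; ζ = c/c_c = 3860/1986 = 1.94.
Since ζ > 1 the system is overdamped.

overdamped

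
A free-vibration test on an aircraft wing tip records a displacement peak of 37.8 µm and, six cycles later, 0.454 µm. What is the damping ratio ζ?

Logarithmic decrement δ = (1/n)·ln(x₀/x_n) = (1/6)·ln(37.8/0.454) = (1/6)·ln(83.26) = 0.7370.
ζ = δ/√(4π² + δ²) = 0.7370/√(39.48 + 0.543) = 0.7370/6.326 = 0.1165.

0.116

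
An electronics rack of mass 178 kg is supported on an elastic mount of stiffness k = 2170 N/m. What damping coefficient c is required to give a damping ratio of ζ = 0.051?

c_c = 2√(k·m) = 2√(2170 × 178) = 1243 N·s/m.
c = ζ·c_c = 0.051 × 1243 = 63.39 N·s/m.

63.4 N·s/m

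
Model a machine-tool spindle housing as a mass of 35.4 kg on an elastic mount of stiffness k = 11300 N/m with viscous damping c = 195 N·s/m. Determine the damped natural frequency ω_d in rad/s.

17.7 rad/s

ω_n = √(k/m) = √(11300/35.4) = 17.87 rad/s.
Critical damping c_c = 2√(k·m) = 2√(11300 × 35.4) = 1265 N·s/m, so ζ = c/c_c = 195/1265 = 0.1542.
ω_d = ω_n√(1 − ζ²) = 17.87 × √(1 − 0.0238) = 17.65 rad/s.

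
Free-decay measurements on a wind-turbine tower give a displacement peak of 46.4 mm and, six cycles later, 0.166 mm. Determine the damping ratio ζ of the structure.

0.148

Logarithmic decrement δ = (1/n)·ln(x₀/x_n) = (1/6)·ln(46.4/0.166) = (1/6)·ln(279.5) = 0.9388.
ζ = δ/√(4π² + δ²) = 0.9388/√(39.48 + 0.881) = 0.9388/6.353 = 0.1478.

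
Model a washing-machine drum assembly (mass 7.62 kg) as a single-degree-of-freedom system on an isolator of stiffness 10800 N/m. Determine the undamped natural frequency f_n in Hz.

ω_n = √(k/m) = √(10800/7.62) = √1417 = 37.65 rad/s.
f_n = ω_n/(2π) = 37.65/6.283 = 5.992 Hz.

5.99 Hz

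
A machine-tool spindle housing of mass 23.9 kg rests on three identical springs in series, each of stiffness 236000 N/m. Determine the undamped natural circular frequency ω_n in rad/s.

57.4 rad/s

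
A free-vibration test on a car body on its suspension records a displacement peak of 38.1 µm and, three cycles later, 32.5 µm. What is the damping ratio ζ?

0.00843

Logarithmic decrement δ = (1/n)·ln(x₀/x_n) = (1/3)·ln(38.1/32.5) = (1/3)·ln(1.172) = 0.05299.
ζ = δ/√(4π² + δ²) = 0.05299/√(39.48 + 0.00281) = 0.05299/6.283 = 0.008434.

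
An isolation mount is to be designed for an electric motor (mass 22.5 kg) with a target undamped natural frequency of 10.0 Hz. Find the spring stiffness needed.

ω_n = 2πf_n = 2π × 10.0 = 62.83 rad/s.
k = m·ω_n² = 22.5 × 62.83² = 22.5 × 3948 = 88830 N/m.

88800 N/m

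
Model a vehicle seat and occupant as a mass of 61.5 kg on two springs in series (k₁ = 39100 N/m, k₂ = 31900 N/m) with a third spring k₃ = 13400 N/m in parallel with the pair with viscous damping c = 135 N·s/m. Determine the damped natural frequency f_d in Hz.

Series pair: k_s = k₁k₂/(k₁+k₂) = (39100)(31900)/(39100 + 31900) = 17570 N/m. In parallel with k₃: k_eq = 17570 + 13400 = 30970 N/m.
ω_n = √(k_eq/m) = √(30970/61.5) = 22.44 rad/s.
Critical damping c_c = 2√(k_eq·m) = 2√(30970 × 61.5) = 2760 N·s/m, so ζ = c/c_c = 135/2760 = 0.04891.
ω_d = ω_n√(1 − ζ²) = 22.44 × √(1 − 0.00239) = 22.41 rad/s.
f_d = ω_d/(2π) = 3.567 Hz.

3.57 Hz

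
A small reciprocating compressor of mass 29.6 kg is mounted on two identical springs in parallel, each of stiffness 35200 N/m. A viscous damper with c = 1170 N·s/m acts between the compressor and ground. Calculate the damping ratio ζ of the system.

0.405

Parallel springs add: k_eq = 2 × 35200 = 70400 N/m.
ω_n = √(k_eq/m) = √(70400/29.6) = 48.77 rad/s.
Critical damping c_c = 2√(k_eq·m) = 2√(70400 × 29.6) = 2887 N·s/m, so ζ = c/c_c = 1170/2887 = 0.4053.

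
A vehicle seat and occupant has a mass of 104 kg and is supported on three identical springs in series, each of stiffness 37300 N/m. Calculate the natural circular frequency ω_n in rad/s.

10.9 rad/s

Series springs: 1/k_eq = 3/37300, so k_eq = 37300/3 = 12430 N/m.
ω_n = √(k_eq/m) = √(12430/104) = √119.6 = 10.93 rad/s.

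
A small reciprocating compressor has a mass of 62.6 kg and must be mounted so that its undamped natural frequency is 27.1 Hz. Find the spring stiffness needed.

1810000 N/m

ω_n = 2πf_n = 2π × 27.1 = 170.3 rad/s.
k = m·ω_n² = 62.6 × 170.3² = 62.6 × 28990 = 1815000 N/m.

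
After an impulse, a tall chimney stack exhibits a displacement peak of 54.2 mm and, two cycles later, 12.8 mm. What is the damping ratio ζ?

Logarithmic decrement δ = (1/n)·ln(x₀/x_n) = (1/2)·ln(54.2/12.8) = (1/2)·ln(4.234) = 0.7216.
ζ = δ/√(4π² + δ²) = 0.7216/√(39.48 + 0.521) = 0.7216/6.324 = 0.1141.

0.114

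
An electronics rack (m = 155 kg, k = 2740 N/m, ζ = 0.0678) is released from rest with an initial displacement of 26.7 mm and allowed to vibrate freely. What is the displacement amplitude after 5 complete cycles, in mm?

Logarithmic decrement δ = 2πζ/√(1 − ζ²) = 2π × 0.06780/√(1 − 0.00460) = 0.4270.
After n cycles, x_n/x₀ = e^(−nδ), so x_5 = 26.7 × e^(−5 × 0.4270) = 26.7 × 0.1183 = 3.157 mm.

3.16 mm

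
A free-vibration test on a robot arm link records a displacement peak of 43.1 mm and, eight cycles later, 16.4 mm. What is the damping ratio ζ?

Logarithmic decrement δ = (1/n)·ln(x₀/x_n) = (1/8)·ln(43.1/16.4) = (1/8)·ln(2.628) = 0.1208.
ζ = δ/√(4π² + δ²) = 0.1208/√(39.48 + 0.0146) = 0.1208/6.284 = 0.01922.

0.0192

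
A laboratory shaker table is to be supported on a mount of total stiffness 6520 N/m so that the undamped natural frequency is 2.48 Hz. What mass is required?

ω_n = 2πf_n = 2π × 2.48 = 15.58 rad/s.
m = k/ω_n² = 6520/15.58² = 6520/242.8 = 26.85 kg.

26.9 kg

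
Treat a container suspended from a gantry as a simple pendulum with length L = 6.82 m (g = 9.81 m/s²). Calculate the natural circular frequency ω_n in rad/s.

1.20 rad/s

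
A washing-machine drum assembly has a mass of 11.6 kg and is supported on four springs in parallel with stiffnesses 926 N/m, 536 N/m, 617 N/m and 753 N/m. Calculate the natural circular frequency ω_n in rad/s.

15.6 rad/s

Parallel springs add: k_eq = 926 + 536 + 617 + 753 = 2832 N/m.
ω_n = √(k_eq/m) = √(2832/11.6) = √244.1 = 15.62 rad/s.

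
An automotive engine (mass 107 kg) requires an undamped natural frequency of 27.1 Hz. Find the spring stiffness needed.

ω_n = 2πf_n = 2π × 27.1 = 170.3 rad/s.
k = m·ω_n² = 107 × 170.3² = 107 × 28990 = 3102000 N/m.

3100000 N/m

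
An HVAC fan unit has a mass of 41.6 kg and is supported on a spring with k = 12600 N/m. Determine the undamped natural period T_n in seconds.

0.361 s

ω_n = √(k/m) = √(12600/41.6) = √302.9 = 17.40 rad/s.
T_n = 2π/ω_n = 6.283/17.40 = 0.3610 s.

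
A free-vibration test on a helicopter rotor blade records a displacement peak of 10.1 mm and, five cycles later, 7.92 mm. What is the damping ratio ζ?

0.00774

Logarithmic decrement δ = (1/n)·ln(x₀/x_n) = (1/5)·ln(10.1/7.92) = (1/5)·ln(1.275) = 0.04863.
ζ = δ/√(4π² + δ²) = 0.04863/√(39.48 + 0.00236) = 0.04863/6.283 = 0.007739.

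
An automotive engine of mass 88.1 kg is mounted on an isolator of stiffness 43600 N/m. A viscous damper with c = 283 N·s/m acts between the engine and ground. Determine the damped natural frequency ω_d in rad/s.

22.2 rad/s

ω_n = √(k/m) = √(43600/88.1) = 22.25 rad/s.
Critical damping c_c = 2√(k·m) = 2√(43600 × 88.1) = 3920 N·s/m, so ζ = c/c_c = 283/3920 = 0.07220.
ω_d = ω_n√(1 − ζ²) = 22.25 × √(1 − 0.00521) = 22.19 rad/s.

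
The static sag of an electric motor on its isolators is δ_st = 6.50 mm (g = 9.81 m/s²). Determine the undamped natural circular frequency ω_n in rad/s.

38.8 rad/s

ω_n = √(g/δ_st) = √(9.81/0.00650) = √1509 = 38.85 rad/s.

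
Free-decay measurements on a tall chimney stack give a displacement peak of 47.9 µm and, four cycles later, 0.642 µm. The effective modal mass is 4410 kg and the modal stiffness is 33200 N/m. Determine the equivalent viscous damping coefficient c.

Logarithmic decrement δ = (1/n)·ln(x₀/x_n) = (1/4)·ln(47.9/0.642) = (1/4)·ln(74.61) = 1.078.
ζ = δ/√(4π² + δ²) = 1.078/√(39.48 + 1.16) = 1.078/6.375 = 0.1691.
c = ζ · 2√(km) = 0.1691 × 2√(33200 × 4410) = 0.1691 × 24200 = 4092 N·s/m.

4090 N·s/m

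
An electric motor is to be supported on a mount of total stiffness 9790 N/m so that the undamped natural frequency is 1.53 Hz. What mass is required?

ω_n = 2πf_n = 2π × 1.53 = 9.613 rad/s.
m = k/ω_n² = 9790/9.613² = 9790/92.42 = 105.9 kg.

106 kg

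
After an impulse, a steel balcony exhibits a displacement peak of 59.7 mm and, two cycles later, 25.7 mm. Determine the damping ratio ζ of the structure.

0.0669

Logarithmic decrement δ = (1/n)·ln(x₀/x_n) = (1/2)·ln(59.7/25.7) = (1/2)·ln(2.323) = 0.4214.
ζ = δ/√(4π² + δ²) = 0.4214/√(39.48 + 0.178) = 0.4214/6.297 = 0.06692.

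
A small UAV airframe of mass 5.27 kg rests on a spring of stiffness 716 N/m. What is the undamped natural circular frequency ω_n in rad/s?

ω_n = √(k/m) = √(716.0/5.27) = √135.9 = 11.66 rad/s.

11.7 rad/s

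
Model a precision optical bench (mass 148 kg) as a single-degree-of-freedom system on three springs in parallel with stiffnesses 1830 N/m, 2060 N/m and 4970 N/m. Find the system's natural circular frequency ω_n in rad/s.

7.74 rad/s

Parallel springs add: k_eq = 1830 + 2060 + 4970 = 8860 N/m.
ω_n = √(k_eq/m) = √(8860/148) = √59.86 = 7.737 rad/s.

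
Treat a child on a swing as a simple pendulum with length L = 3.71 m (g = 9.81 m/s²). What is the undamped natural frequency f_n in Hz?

For a simple pendulum ω_n = √(g/L) = √(9.81/3.71) = √2.644 = 1.626 rad/s.
f_n = ω_n/(2π) = 1.626/6.283 = 0.2588 Hz.

0.259 Hz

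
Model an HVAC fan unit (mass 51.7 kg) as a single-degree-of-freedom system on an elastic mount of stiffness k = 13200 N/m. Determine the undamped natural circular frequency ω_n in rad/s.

ω_n = √(k/m) = √(13200/51.7) = √255.3 = 15.98 rad/s.

16.0 rad/s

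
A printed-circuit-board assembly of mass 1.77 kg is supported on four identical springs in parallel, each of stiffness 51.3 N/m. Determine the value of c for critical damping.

Parallel springs add: k_eq = 4 × 51.3 = 205.2 N/m.
c_c = 2√(k_eq·m) = 2√(205.2 × 1.77) = 2 × 19.06 = 38.12 N·s/m.

38.1 N·s/m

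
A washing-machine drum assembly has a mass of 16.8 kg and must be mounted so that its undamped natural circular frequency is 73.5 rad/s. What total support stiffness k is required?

k = m·ω_n² = 16.8 × 73.50² = 16.8 × 5402 = 90760 N/m.

90800 N/m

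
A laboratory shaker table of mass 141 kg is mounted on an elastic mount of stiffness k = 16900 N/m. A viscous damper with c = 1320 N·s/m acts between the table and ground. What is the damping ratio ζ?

ω_n = √(k/m) = √(16900/141) = 10.95 rad/s.
Critical damping c_c = 2√(k·m) = 2√(16900 × 141) = 3087 N·s/m, so ζ = c/c_c = 1320/3087 = 0.4276.

0.428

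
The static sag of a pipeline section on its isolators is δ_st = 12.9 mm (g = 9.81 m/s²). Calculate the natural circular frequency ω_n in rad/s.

27.6 rad/s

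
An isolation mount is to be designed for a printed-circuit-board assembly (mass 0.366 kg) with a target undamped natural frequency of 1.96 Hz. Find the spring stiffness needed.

55.5 N/m

ω_n = 2πf_n = 2π × 1.96 = 12.32 rad/s.
k = m·ω_n² = 0.366 × 12.32² = 0.366 × 151.7 = 55.51 N/m.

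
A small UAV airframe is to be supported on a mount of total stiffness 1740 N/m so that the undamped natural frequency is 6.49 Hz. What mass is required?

1.05 kg

ω_n = 2πf_n = 2π × 6.49 = 40.78 rad/s.
m = k/ω_n² = 1740/40.78² = 1740/1663 = 1.046 kg.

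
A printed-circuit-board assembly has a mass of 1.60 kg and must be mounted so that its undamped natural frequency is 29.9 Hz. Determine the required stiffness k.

56500 N/m

ω_n = 2πf_n = 2π × 29.9 = 187.9 rad/s.
k = m·ω_n² = 1.60 × 187.9² = 1.60 × 35290 = 56470 N/m.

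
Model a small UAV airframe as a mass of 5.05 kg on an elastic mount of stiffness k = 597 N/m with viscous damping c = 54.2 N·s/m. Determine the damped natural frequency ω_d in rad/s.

9.46 rad/s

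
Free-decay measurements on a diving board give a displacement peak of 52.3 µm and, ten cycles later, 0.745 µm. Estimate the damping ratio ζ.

0.0675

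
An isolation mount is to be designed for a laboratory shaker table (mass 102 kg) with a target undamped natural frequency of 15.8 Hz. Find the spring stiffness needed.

ω_n = 2πf_n = 2π × 15.8 = 99.27 rad/s.
k = m·ω_n² = 102 × 99.27² = 102 × 9855 = 1005000 N/m.

1010000 N/m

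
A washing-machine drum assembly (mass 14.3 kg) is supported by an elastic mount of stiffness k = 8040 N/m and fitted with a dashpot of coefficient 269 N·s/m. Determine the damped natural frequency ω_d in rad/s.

21.8 rad/s

ω_n = √(k/m) = √(8040/14.3) = 23.71 rad/s.
Critical damping c_c = 2√(k·m) = 2√(8040 × 14.3) = 678.2 N·s/m, so ζ = c/c_c = 269/678.2 = 0.3967.
ω_d = ω_n√(1 − ζ²) = 23.71 × √(1 − 0.157) = 21.77 rad/s.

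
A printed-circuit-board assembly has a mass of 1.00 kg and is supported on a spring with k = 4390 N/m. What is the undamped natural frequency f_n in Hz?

ω_n = √(k/m) = √(4390/1.00) = √4390 = 66.26 rad/s.
f_n = ω_n/(2π) = 66.26/6.283 = 10.55 Hz.

10.5 Hz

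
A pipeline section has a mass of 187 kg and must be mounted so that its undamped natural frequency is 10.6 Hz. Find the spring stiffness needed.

ω_n = 2πf_n = 2π × 10.6 = 66.60 rad/s.
k = m·ω_n² = 187 × 66.60² = 187 × 4436 = 829500 N/m.

829000 N/m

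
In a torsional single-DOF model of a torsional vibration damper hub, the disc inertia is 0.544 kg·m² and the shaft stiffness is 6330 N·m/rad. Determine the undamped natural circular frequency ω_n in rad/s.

ω_n = √(k_t/J) = √(6330/0.544) = √11640 = 107.9 rad/s.

108 rad/s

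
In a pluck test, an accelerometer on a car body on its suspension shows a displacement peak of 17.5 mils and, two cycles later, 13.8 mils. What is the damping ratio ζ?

Logarithmic decrement δ = (1/n)·ln(x₀/x_n) = (1/2)·ln(17.5/13.8) = (1/2)·ln(1.268) = 0.1188.
ζ = δ/√(4π² + δ²) = 0.1188/√(39.48 + 0.0141) = 0.1188/6.284 = 0.01890.

0.0189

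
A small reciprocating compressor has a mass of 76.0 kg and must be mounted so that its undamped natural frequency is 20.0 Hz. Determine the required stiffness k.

1200000 N/m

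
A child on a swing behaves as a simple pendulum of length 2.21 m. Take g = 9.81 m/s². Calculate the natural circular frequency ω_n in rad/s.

2.11 rad/s

For a simple pendulum ω_n = √(g/L) = √(9.81/2.21) = √4.439 = 2.107 rad/s.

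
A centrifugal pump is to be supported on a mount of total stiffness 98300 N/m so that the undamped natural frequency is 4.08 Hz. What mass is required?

150 kg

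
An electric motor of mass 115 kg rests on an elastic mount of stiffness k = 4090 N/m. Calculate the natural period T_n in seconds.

1.05 s

ω_n = √(k/m) = √(4090/115) = √35.57 = 5.964 rad/s.
T_n = 2π/ω_n = 6.283/5.964 = 1.054 s.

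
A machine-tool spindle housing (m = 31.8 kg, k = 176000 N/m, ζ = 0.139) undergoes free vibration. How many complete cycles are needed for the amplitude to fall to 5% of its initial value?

4 cycles

Logarithmic decrement δ = 2πζ/√(1 − ζ²) = 2π × 0.1390/√(1 − 0.0193) = 0.8819.
x_n/x₀ = e^(−nδ) ≤ 0.05; take ln: n ≥ ln(1/0.05)/δ = 2.996/0.8819 = 3.397.
So 4 complete cycles are required.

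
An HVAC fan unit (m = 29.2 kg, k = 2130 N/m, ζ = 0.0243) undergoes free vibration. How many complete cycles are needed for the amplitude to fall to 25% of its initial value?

Logarithmic decrement δ = 2πζ/√(1 − ζ²) = 2π × 0.02430/√(1 − 0.000590) = 0.1527.
x_n/x₀ = e^(−nδ) ≤ 0.25; take ln: n ≥ ln(1/0.25)/δ = 1.386/0.1527 = 9.077.
So 10 complete cycles are required.

10 cycles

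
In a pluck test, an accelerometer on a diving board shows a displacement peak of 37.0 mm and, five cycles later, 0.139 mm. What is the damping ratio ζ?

0.175

Logarithmic decrement δ = (1/n)·ln(x₀/x_n) = (1/5)·ln(37.0/0.139) = (1/5)·ln(266.2) = 1.117.
ζ = δ/√(4π² + δ²) = 1.117/√(39.48 + 1.25) = 1.117/6.382 = 0.1750.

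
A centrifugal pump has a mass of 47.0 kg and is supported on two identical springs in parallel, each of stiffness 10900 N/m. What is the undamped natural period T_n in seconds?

0.292 s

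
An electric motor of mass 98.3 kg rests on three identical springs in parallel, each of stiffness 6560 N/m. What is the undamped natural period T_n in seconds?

0.444 s

Parallel springs add: k_eq = 3 × 6560 = 19680 N/m.
ω_n = √(k_eq/m) = √(19680/98.3) = √200.2 = 14.15 rad/s.
T_n = 2π/ω_n = 6.283/14.15 = 0.4441 s.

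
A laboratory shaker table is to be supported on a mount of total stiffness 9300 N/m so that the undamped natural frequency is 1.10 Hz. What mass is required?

195 kg

ω_n = 2πf_n = 2π × 1.10 = 6.912 rad/s.
m = k/ω_n² = 9300/6.912² = 9300/47.77 = 194.7 kg.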